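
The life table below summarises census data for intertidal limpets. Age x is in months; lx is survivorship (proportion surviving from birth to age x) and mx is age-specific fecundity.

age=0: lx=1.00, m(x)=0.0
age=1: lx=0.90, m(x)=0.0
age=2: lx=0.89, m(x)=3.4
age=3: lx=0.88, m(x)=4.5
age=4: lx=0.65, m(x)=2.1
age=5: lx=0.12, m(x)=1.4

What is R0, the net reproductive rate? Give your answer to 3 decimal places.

8.519

lx·mx by age: 0, 0, 3.026, 3.96, 1.365, 0.168
R0 = Σ lx·mx = 8.519 → 8.519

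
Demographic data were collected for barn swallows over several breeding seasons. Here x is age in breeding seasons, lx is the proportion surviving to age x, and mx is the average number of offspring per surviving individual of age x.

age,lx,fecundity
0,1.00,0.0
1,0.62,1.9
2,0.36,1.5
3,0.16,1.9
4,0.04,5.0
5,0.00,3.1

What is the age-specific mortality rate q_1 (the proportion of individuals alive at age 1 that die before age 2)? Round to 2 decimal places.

q_1 = (l_1 − l_2) / l_1 = (0.62 − 0.36) / 0.62
     = 0.26 / 0.62 = 0.419355… → 0.42

0.42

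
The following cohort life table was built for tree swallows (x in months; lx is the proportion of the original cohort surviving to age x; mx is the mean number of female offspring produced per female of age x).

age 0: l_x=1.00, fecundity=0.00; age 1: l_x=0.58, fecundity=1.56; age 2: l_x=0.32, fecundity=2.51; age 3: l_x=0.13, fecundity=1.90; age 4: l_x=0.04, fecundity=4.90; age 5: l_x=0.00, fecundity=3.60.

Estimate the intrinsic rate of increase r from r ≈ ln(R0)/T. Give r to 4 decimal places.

0.4082

R0 = Σ lx·mx = 0 + 0.9048 + 0.8032 + 0.247 + 0.196 + 0 = 2.151
Σ x·lx·mx = 4.0362; T = 4.0362/2.151 = 1.87643…
r ≈ ln(R0)/T = ln(2.151)/1.87643… = 0.408186… → 0.4082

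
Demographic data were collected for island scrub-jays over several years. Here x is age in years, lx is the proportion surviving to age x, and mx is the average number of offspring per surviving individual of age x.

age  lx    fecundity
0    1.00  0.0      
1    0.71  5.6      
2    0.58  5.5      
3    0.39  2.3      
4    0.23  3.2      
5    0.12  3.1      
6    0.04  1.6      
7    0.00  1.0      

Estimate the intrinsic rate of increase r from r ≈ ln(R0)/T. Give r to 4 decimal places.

R0 = Σ lx·mx = 0 + 3.976 + 3.19 + 0.897 + 0.736 + 0.372 + 0.064 + 0 = 9.235
Σ x·lx·mx = 18.235; T = 18.235/9.235 = 1.97455…
r ≈ ln(R0)/T = ln(9.235)/1.97455… = 1.125825… → 1.1258

1.1258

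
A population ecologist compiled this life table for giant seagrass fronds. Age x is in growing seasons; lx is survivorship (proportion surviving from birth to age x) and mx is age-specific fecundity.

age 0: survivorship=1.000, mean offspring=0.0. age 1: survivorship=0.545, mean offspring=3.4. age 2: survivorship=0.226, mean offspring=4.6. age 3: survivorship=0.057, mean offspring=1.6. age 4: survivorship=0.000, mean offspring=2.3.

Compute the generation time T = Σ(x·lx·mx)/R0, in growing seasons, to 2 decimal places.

1.41

lx·mx: 0, 1.853, 1.0396, 0.0912, 0 → R0 = 2.9838
x·lx·mx: 0, 1.853, 2.0792, 0.2736, 0 → Σ = 4.2058
T = 4.2058 / 2.9838 = 1.409545… → 1.41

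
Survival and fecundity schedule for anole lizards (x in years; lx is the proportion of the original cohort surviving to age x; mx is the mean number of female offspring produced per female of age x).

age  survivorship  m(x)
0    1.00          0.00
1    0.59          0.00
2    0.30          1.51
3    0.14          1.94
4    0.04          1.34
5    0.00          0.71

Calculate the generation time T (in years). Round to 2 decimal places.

2.49

lx·mx: 0, 0, 0.453, 0.2716, 0.0536, 0 → R0 = 0.7782
x·lx·mx: 0, 0, 0.906, 0.8148, 0.2144, 0 → Σ = 1.9352
T = 1.9352 / 0.7782 = 2.486764… → 2.49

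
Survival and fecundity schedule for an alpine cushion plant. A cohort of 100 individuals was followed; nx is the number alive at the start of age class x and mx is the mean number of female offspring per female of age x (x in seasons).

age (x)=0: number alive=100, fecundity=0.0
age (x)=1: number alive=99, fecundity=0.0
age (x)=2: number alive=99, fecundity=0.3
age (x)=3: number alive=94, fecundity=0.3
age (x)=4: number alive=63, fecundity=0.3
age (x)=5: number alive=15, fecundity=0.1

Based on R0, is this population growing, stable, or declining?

lx = nx/n0 = nx/100: 1, 0.99, 0.99, 0.94, 0.63, 0.15
R0 = Σ lx·mx = 0 + 0 + 0.297 + 0.282 + 0.189 + 0.015 = 0.783
R0 < 1, so the population is declining.

declining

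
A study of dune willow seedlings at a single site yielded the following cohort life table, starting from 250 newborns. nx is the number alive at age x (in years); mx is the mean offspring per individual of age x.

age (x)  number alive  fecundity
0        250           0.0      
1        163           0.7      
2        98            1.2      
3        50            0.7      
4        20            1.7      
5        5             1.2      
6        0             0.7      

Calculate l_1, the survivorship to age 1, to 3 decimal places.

0.652

l_1 = n_1/n_0 = 163/250 = 0.652 → 0.652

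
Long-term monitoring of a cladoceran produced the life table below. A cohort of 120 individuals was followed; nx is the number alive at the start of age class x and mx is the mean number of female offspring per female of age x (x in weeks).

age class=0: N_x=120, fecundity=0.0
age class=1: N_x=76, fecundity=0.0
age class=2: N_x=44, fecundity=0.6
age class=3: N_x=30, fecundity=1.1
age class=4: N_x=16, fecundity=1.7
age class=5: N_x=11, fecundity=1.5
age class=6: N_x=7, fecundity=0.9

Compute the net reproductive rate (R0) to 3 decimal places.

0.912

lx = nx/n0 = nx/120: 1, 0.63333…, 0.36667…, 0.25, 0.13333…, 0.09167…, 0.05833…
lx·mx by age: 0, 0, 0.22…, 0.275, 0.226667…, 0.1375…, 0.0525…
R0 = Σ lx·mx = 0.911667… → 0.912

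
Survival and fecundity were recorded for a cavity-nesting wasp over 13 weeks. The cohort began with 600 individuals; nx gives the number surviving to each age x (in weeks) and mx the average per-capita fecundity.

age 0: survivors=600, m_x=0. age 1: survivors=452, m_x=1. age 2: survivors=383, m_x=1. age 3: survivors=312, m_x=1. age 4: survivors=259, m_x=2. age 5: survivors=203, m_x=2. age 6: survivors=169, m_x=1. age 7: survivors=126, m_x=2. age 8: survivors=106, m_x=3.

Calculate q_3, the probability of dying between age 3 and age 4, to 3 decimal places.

lx = nx/n0 = nx/600: 1, 0.75333…, 0.63833…, 0.52, 0.43167…, 0.33833…, 0.28167…, 0.21, 0.17667…
q_3 = (l_3 − l_4) / l_3 = (0.52 − 0.431667…) / 0.52
     = 0.088333… / 0.52 = 0.169872… → 0.170

0.170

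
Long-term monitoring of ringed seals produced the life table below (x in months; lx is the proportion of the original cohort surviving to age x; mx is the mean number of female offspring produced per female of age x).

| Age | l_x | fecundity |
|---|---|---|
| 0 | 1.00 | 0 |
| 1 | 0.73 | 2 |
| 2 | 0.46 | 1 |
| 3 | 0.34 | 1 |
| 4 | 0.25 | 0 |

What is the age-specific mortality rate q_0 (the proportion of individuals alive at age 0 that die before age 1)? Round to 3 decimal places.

0.270

q_0 = (l_0 − l_1) / l_0 = (1 − 0.73) / 1
     = 0.27 / 1 = 0.27 → 0.270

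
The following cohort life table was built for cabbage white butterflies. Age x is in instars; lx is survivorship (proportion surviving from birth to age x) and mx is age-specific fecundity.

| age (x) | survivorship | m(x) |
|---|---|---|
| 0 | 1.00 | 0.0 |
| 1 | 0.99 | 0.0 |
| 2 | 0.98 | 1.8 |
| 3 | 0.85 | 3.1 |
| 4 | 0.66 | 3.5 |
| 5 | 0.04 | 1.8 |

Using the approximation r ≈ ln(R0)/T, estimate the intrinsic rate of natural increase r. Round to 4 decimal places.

R0 = Σ lx·mx = 0 + 0 + 1.764 + 2.635 + 2.31 + 0.072 = 6.781
Σ x·lx·mx = 21.033; T = 21.033/6.781 = 3.10175…
r ≈ ln(R0)/T = ln(6.781)/3.10175… = 0.61711… → 0.6171

0.6171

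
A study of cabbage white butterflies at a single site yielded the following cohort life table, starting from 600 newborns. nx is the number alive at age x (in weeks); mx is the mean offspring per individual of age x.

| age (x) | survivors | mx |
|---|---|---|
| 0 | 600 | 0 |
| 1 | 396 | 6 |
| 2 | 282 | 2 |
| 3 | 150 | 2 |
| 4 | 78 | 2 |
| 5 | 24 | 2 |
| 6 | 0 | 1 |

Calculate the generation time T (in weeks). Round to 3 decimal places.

1.530

lx = nx/n0 = nx/600: 1, 0.66, 0.47, 0.25, 0.13, 0.04, 0
lx·mx: 0, 3.96, 0.94, 0.5, 0.26, 0.08, 0 → R0 = 5.74
x·lx·mx: 0, 3.96, 1.88, 1.5, 1.04, 0.4, 0 → Σ = 8.78
T = 8.78 / 5.74 = 1.529617… → 1.530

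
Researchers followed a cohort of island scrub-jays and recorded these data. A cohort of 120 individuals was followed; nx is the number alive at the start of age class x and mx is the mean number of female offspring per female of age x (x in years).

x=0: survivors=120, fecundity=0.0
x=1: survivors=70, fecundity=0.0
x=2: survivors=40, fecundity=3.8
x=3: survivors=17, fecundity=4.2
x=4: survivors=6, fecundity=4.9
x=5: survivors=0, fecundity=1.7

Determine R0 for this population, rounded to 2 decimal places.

2.11

lx = nx/n0 = nx/120: 1, 0.58333…, 0.33333…, 0.14167…, 0.05, 0
lx·mx by age: 0, 0, 1.266667…, 0.595…, 0.245, 0
R0 = Σ lx·mx = 2.106667… → 2.11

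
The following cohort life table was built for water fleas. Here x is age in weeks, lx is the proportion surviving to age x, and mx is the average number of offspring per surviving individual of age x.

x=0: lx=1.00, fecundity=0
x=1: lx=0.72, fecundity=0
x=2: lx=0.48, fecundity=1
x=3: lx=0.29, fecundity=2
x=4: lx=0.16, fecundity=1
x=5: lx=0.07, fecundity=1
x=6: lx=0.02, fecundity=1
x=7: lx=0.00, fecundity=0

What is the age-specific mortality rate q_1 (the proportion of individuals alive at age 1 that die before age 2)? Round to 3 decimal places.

0.333

q_1 = (l_1 − l_2) / l_1 = (0.72 − 0.48) / 0.72
     = 0.24 / 0.72 = 0.333333… → 0.333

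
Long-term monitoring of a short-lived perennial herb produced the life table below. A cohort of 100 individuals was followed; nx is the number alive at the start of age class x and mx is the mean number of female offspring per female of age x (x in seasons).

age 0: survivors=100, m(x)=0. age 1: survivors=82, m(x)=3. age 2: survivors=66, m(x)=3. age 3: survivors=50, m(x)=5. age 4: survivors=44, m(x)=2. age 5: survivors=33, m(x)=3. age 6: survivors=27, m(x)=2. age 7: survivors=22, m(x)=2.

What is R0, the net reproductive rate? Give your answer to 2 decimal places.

lx = nx/n0 = nx/100: 1, 0.82, 0.66, 0.5, 0.44, 0.33, 0.27, 0.22
lx·mx by age: 0, 2.46, 1.98, 2.5, 0.88, 0.99, 0.54, 0.44
R0 = Σ lx·mx = 9.79 → 9.79

9.79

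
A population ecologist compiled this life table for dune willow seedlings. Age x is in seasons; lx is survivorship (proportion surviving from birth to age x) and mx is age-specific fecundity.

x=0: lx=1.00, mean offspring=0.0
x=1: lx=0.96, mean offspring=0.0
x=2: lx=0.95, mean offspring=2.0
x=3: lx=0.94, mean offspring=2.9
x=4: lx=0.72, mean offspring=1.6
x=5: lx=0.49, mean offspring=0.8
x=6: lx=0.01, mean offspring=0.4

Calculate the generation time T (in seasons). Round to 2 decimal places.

3.01

lx·mx: 0, 0, 1.9, 2.726, 1.152, 0.392, 0.004 → R0 = 6.174
x·lx·mx: 0, 0, 3.8, 8.178, 4.608, 1.96, 0.024 → Σ = 18.57
T = 18.57 / 6.174 = 3.007775… → 3.01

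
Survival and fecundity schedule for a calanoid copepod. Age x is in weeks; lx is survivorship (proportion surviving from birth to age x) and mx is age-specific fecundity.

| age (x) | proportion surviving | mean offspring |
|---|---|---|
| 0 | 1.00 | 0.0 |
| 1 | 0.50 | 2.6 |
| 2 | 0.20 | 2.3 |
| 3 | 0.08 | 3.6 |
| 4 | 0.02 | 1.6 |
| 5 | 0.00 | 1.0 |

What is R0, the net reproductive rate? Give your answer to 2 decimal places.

2.08

lx·mx by age: 0, 1.3, 0.46, 0.288, 0.032, 0
R0 = Σ lx·mx = 2.08 → 2.08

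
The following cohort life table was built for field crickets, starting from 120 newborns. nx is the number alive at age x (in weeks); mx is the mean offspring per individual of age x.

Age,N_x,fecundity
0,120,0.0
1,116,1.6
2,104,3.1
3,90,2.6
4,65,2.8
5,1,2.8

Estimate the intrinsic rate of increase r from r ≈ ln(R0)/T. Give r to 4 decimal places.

0.8330

lx = nx/n0 = nx/120: 1, 0.96667…, 0.86667…, 0.75, 0.54167…, 0.00833…
R0 = Σ lx·mx = 0 + 1.54667… + 2.68667… + 1.95 + 1.51667… + 0.02333… = 7.723333…
Σ x·lx·mx = 18.953333…; T = 18.953333…/7.723333… = 2.45404…
r ≈ ln(R0)/T = ln(7.723333…)/2.45404… = 0.833014… → 0.8330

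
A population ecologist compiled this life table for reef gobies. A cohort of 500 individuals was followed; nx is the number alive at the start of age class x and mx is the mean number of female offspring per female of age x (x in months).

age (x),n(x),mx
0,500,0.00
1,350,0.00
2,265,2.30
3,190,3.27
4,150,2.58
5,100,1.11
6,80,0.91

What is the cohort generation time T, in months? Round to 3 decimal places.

3.121

lx = nx/n0 = nx/500: 1, 0.7, 0.53, 0.38, 0.3, 0.2, 0.16
lx·mx: 0, 0, 1.219, 1.2426, 0.774, 0.222, 0.1456 → R0 = 3.6032
x·lx·mx: 0, 0, 2.438, 3.7278, 3.096, 1.11, 0.8736 → Σ = 11.2454
T = 11.2454 / 3.6032 = 3.120948… → 3.121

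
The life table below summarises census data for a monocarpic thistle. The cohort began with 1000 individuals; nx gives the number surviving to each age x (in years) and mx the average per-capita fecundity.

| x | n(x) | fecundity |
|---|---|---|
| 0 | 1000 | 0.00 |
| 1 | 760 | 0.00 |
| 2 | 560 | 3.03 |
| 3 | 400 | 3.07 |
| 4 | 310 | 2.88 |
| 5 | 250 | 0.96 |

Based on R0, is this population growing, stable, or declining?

growing

lx = nx/n0 = nx/1000: 1, 0.76, 0.56, 0.4, 0.31, 0.25
R0 = Σ lx·mx = 0 + 0 + 1.6968 + 1.228 + 0.8928 + 0.24 = 4.0576
R0 > 1, so the population is growing.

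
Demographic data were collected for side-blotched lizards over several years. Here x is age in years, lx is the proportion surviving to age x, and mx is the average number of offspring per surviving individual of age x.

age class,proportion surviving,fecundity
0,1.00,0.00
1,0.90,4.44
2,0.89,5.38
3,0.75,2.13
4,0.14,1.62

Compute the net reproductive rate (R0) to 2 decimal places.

lx·mx by age: 0, 3.996, 4.7882, 1.5975, 0.2268
R0 = Σ lx·mx = 10.6085 → 10.61

10.61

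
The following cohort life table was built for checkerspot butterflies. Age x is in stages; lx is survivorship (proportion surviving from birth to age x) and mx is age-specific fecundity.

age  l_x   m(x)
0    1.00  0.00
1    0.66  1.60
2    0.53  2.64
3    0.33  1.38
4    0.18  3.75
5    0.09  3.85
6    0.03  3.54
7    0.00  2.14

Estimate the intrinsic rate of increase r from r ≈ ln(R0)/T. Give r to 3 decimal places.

0.548

R0 = Σ lx·mx = 0 + 1.056 + 1.3992 + 0.4554 + 0.675 + 0.3465 + 0.1062 + 0 = 4.0383
Σ x·lx·mx = 10.2903; T = 10.2903/4.0383 = 2.54818…
r ≈ ln(R0)/T = ln(4.0383)/2.54818… = 0.54777… → 0.548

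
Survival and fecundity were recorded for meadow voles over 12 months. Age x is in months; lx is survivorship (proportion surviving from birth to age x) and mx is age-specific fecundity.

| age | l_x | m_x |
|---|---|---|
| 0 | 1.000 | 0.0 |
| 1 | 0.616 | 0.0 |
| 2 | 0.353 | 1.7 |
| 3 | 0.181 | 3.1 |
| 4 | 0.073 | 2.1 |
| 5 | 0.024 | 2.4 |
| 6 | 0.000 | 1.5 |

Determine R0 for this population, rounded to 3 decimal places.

lx·mx by age: 0, 0, 0.6001, 0.5611, 0.1533, 0.0576, 0
R0 = Σ lx·mx = 1.3721 → 1.372

1.372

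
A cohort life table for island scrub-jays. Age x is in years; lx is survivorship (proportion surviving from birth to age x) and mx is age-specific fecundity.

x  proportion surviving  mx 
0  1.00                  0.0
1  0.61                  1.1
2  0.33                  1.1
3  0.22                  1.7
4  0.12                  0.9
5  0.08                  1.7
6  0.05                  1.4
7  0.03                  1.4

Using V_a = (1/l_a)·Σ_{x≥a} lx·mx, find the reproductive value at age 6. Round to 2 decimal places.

lx·mx for x ≥ 6: 0.07, 0.042 → sum = 0.112
V_6 = 0.112 / l_6 = 0.112 / 0.05 = 2.24 → 2.24

2.24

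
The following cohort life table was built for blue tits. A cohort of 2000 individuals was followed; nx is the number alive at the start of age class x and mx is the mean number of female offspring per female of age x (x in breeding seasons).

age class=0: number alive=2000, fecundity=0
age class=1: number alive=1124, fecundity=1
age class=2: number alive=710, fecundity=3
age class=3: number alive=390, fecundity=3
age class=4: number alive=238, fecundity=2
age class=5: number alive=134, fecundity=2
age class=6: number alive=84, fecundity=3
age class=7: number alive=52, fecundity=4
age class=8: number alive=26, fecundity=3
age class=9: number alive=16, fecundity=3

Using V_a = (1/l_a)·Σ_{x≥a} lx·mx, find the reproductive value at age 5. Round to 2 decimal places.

6.37

lx = nx/n0 = nx/2000: 1, 0.562, 0.355, 0.195, 0.119, 0.067, 0.042, 0.026, 0.013, 0.008
lx·mx for x ≥ 5: 0.134, 0.126, 0.104, 0.039, 0.024 → sum = 0.427
V_5 = 0.427 / l_5 = 0.427 / 0.067 = 6.373134… → 6.37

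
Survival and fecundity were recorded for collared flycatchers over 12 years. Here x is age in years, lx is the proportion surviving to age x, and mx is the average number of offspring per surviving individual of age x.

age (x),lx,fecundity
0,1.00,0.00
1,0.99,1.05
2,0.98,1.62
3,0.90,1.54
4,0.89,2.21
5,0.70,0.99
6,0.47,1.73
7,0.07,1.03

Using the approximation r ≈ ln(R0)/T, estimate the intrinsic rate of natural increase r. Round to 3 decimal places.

R0 = Σ lx·mx = 0 + 1.0395 + 1.5876 + 1.386 + 1.9669 + 0.693 + 0.8131 + 0.0721 = 7.5582
Σ x·lx·mx = 25.0886; T = 25.0886/7.5582 = 3.31939…
r ≈ ln(R0)/T = ln(7.5582)/3.31939… = 0.60934… → 0.609

0.609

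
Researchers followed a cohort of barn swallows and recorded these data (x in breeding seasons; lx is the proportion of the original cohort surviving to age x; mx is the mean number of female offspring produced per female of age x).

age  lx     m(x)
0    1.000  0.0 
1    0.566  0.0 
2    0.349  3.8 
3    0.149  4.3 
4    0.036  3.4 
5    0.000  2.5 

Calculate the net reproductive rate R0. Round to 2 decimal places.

lx·mx by age: 0, 0, 1.3262, 0.6407, 0.1224, 0
R0 = Σ lx·mx = 2.0893 → 2.09

2.09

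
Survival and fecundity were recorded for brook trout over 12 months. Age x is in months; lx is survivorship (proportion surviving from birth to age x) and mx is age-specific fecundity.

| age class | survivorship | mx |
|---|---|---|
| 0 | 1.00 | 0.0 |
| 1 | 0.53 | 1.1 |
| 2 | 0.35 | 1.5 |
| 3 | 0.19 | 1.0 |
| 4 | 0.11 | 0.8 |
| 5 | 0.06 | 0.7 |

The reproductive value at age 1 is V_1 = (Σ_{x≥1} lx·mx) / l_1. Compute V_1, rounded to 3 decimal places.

lx·mx for x ≥ 1: 0.583, 0.525, 0.19, 0.088, 0.042 → sum = 1.428
V_1 = 1.428 / l_1 = 1.428 / 0.53 = 2.69434… → 2.694

2.694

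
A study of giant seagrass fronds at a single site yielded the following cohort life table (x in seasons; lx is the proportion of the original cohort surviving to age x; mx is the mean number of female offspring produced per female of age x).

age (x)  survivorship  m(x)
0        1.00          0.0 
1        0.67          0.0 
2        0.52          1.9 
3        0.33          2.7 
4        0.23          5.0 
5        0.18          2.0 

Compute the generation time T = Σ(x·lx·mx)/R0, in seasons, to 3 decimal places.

3.260

lx·mx: 0, 0, 0.988, 0.891, 1.15, 0.36 → R0 = 3.389
x·lx·mx: 0, 0, 1.976, 2.673, 4.6, 1.8 → Σ = 11.049
T = 11.049 / 3.389 = 3.260254… → 3.260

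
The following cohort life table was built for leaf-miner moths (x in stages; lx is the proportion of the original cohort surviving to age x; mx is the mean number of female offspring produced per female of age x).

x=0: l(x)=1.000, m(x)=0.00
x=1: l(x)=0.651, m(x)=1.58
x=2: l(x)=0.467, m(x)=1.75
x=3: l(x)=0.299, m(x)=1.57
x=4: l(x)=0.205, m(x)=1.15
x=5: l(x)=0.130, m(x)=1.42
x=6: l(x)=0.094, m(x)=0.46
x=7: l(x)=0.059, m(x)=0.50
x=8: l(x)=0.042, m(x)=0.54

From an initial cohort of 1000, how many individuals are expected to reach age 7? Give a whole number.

59

Expected survivors = N0 · l_7 = 1000 × 0.059 = 59 → 59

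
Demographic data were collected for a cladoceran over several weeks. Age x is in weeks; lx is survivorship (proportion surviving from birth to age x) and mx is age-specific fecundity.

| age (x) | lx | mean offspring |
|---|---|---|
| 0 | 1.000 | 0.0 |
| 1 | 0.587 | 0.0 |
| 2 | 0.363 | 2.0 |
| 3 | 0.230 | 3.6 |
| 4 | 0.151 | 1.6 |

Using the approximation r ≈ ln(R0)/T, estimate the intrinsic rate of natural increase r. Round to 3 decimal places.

0.214

R0 = Σ lx·mx = 0 + 0 + 0.726 + 0.828 + 0.2416 = 1.7956
Σ x·lx·mx = 4.9024; T = 4.9024/1.7956 = 2.73023…
r ≈ ln(R0)/T = ln(1.7956)/2.73023… = 0.21439… → 0.214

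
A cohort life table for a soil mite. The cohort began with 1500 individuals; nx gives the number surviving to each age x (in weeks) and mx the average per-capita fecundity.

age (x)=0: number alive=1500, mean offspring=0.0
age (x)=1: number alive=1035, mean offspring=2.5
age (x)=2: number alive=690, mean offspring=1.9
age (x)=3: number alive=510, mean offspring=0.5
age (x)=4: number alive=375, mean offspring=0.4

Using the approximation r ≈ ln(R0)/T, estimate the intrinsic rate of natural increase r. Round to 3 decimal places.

0.690

lx = nx/n0 = nx/1500: 1, 0.69, 0.46, 0.34, 0.25
R0 = Σ lx·mx = 0 + 1.725 + 0.874 + 0.17 + 0.1 = 2.869
Σ x·lx·mx = 4.383; T = 4.383/2.869 = 1.52771…
r ≈ ln(R0)/T = ln(2.869)/1.52771… = 0.6899… → 0.690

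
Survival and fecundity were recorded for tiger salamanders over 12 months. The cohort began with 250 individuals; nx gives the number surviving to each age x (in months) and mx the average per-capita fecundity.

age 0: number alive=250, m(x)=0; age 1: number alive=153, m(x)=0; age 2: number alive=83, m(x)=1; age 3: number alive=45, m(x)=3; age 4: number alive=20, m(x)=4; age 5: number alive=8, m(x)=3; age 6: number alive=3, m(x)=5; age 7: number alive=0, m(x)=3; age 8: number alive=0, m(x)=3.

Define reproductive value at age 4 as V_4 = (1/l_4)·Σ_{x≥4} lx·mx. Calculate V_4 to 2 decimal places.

5.95

lx = nx/n0 = nx/250: 1, 0.612, 0.332, 0.18, 0.08, 0.032, 0.012, 0, 0
lx·mx for x ≥ 4: 0.32, 0.096, 0.06, 0, 0 → sum = 0.476
V_4 = 0.476 / l_4 = 0.476 / 0.08 = 5.95 → 5.95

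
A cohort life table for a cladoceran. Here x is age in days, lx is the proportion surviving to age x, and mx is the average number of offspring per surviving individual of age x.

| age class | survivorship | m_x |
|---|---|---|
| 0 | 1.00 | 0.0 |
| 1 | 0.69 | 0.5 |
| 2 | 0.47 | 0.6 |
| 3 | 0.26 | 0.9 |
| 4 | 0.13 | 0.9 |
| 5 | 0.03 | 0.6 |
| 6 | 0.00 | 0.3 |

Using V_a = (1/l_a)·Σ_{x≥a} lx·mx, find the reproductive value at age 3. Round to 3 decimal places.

1.419

lx·mx for x ≥ 3: 0.234, 0.117, 0.018, 0 → sum = 0.369
V_3 = 0.369 / l_3 = 0.369 / 0.26 = 1.419231… → 1.419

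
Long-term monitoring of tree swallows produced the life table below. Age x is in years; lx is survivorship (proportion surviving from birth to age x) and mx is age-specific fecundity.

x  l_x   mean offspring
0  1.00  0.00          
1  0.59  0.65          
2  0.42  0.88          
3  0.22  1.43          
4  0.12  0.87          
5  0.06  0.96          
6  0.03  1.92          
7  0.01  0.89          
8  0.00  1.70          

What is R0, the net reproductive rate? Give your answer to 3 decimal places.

1.296

lx·mx by age: 0, 0.3835, 0.3696, 0.3146, 0.1044, 0.0576, 0.0576, 0.0089, 0
R0 = Σ lx·mx = 1.2962 → 1.296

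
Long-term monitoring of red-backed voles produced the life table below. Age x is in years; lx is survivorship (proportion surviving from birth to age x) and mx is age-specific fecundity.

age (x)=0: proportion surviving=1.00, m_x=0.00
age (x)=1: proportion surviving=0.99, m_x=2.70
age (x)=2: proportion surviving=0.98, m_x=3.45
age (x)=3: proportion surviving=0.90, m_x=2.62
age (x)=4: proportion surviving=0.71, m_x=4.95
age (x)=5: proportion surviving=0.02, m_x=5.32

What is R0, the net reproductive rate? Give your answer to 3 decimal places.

12.033

lx·mx by age: 0, 2.673, 3.381, 2.358, 3.5145, 0.1064
R0 = Σ lx·mx = 12.0329 → 12.033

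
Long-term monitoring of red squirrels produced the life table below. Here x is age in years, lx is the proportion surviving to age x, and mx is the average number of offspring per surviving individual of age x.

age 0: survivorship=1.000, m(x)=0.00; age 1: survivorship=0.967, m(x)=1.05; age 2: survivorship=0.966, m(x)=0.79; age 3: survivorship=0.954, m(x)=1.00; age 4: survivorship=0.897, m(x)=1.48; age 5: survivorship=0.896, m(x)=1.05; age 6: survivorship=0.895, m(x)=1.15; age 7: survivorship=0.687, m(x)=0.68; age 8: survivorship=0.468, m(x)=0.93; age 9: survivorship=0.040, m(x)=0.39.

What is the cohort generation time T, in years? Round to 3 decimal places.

4.100

lx·mx: 0, 1.01535, 0.76314, 0.954, 1.32756, 0.9408, 1.02925, 0.46716, 0.43524, 0.0156 → R0 = 6.9481
x·lx·mx: 0, 1.01535, 1.52628, 2.862, 5.31024, 4.704, 6.1755, 3.27012, 3.48192, 0.1404 → Σ = 28.48581
T = 28.48581 / 6.9481 = 4.099799… → 4.100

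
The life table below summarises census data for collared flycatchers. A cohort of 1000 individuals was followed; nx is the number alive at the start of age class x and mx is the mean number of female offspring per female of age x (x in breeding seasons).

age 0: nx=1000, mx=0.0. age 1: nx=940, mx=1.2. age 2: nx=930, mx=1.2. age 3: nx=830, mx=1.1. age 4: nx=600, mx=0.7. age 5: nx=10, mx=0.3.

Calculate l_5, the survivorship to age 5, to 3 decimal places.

0.010

l_5 = n_5/n_0 = 10/1000 = 0.01 → 0.010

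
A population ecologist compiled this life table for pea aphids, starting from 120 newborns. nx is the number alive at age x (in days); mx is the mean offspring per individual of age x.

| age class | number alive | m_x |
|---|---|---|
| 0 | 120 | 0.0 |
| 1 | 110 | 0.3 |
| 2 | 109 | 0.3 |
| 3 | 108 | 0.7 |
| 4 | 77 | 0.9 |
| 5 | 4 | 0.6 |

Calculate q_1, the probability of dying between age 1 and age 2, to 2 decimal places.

0.01

lx = nx/n0 = nx/120: 1, 0.91667…, 0.90833…, 0.9, 0.64167…, 0.03333…
q_1 = (l_1 − l_2) / l_1 = (0.916667… − 0.908333…) / 0.916667…
     = 0.008333… / 0.916667… = 0.009091… → 0.01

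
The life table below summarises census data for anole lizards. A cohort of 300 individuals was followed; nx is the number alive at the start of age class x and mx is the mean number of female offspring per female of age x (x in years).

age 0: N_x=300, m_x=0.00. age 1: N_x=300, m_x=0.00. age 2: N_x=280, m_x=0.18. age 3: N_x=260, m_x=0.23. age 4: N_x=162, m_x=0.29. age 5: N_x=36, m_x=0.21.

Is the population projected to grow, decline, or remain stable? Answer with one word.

declining

lx = nx/n0 = nx/300: 1, 1, 0.93333…, 0.86667…, 0.54, 0.12
R0 = Σ lx·mx = 0 + 0 + 0.168… + 0.199333… + 0.1566 + 0.0252 = 0.549133…
R0 < 1, so the population is declining.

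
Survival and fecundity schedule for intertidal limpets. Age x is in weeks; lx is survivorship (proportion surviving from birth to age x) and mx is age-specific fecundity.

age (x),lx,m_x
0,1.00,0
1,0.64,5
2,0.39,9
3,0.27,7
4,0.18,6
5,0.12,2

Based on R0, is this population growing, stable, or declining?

growing

R0 = Σ lx·mx = 0 + 3.2 + 3.51 + 1.89 + 1.08 + 0.24 = 9.92
R0 > 1, so the population is growing.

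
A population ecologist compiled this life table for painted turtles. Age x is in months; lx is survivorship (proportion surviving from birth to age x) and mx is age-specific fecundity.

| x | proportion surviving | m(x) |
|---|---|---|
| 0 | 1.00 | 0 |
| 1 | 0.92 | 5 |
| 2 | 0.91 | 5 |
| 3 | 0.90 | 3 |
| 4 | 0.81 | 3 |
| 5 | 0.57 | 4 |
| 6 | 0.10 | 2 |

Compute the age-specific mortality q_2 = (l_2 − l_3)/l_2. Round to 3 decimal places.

0.011

q_2 = (l_2 − l_3) / l_2 = (0.91 − 0.9) / 0.91
     = 0.01 / 0.91 = 0.010989… → 0.011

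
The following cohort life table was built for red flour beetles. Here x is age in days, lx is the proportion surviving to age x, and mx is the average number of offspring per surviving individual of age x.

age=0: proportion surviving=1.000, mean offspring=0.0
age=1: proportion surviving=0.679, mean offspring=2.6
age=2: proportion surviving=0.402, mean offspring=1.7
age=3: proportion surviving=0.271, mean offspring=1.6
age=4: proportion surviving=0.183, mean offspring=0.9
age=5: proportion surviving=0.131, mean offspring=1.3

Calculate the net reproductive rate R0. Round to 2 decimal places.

3.22

lx·mx by age: 0, 1.7654, 0.6834, 0.4336, 0.1647, 0.1703
R0 = Σ lx·mx = 3.2174 → 3.22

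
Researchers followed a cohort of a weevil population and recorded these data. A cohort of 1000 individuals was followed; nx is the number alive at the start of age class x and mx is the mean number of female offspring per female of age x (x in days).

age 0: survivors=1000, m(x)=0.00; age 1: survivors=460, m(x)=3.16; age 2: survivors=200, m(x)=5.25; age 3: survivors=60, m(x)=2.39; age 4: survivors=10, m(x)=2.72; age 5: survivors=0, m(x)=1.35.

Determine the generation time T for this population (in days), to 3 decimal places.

lx = nx/n0 = nx/1000: 1, 0.46, 0.2, 0.06, 0.01, 0
lx·mx: 0, 1.4536, 1.05, 0.1434, 0.0272, 0 → R0 = 2.6742
x·lx·mx: 0, 1.4536, 2.1, 0.4302, 0.1088, 0 → Σ = 4.0926
T = 4.0926 / 2.6742 = 1.530402… → 1.530

1.530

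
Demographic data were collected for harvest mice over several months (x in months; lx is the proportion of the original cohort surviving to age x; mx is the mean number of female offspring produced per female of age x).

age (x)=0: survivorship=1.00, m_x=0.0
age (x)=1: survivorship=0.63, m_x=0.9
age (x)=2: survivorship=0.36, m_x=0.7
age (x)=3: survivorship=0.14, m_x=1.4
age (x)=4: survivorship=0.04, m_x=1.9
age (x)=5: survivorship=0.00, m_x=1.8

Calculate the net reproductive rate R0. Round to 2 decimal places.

1.09

lx·mx by age: 0, 0.567, 0.252, 0.196, 0.076, 0
R0 = Σ lx·mx = 1.091 → 1.09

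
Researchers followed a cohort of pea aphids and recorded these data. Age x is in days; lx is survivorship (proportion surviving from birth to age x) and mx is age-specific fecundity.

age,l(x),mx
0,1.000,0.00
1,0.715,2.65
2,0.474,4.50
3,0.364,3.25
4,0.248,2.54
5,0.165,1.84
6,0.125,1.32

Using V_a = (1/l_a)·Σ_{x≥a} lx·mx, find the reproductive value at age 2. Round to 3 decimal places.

9.313

lx·mx for x ≥ 2: 2.133, 1.183, 0.62992, 0.3036, 0.165 → sum = 4.41452
V_2 = 4.41452 / l_2 = 4.41452 / 0.474 = 9.313333… → 9.313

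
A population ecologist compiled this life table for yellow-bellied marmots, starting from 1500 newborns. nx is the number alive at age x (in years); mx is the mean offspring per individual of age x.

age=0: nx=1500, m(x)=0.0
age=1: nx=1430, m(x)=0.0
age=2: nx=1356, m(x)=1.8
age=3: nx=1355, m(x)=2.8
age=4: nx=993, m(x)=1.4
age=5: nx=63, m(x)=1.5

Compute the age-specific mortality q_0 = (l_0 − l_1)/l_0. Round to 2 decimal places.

0.05

lx = nx/n0 = nx/1500: 1, 0.95333…, 0.904, 0.90333…, 0.662, 0.042
q_0 = (l_0 − l_1) / l_0 = (1 − 0.953333…) / 1
     = 0.046667… / 1 = 0.046667… → 0.05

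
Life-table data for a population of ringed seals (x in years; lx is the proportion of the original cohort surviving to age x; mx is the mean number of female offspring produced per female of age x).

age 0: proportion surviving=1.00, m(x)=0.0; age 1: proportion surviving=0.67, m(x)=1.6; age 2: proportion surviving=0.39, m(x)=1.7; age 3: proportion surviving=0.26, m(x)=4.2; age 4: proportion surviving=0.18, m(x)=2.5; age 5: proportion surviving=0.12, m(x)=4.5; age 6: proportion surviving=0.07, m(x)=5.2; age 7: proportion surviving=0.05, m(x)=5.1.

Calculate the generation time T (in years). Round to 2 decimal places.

3.19

lx·mx: 0, 1.072, 0.663, 1.092, 0.45, 0.54, 0.364, 0.255 → R0 = 4.436
x·lx·mx: 0, 1.072, 1.326, 3.276, 1.8, 2.7, 2.184, 1.785 → Σ = 14.143
T = 14.143 / 4.436 = 3.188233… → 3.19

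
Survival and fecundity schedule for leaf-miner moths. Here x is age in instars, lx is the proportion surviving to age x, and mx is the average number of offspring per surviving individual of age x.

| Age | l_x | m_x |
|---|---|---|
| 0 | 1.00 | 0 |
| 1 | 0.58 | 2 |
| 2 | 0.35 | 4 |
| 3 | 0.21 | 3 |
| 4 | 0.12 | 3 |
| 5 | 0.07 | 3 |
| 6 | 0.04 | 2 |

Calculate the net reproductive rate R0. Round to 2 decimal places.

lx·mx by age: 0, 1.16, 1.4, 0.63, 0.36, 0.21, 0.08
R0 = Σ lx·mx = 3.84 → 3.84

3.84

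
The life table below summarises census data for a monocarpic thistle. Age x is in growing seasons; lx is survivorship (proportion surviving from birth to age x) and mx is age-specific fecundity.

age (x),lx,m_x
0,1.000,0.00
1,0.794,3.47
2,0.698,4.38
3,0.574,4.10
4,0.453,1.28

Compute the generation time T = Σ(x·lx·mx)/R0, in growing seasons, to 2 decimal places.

lx·mx: 0, 2.75518, 3.05724, 2.3534, 0.57984 → R0 = 8.74566
x·lx·mx: 0, 2.75518, 6.11448, 7.0602, 2.31936 → Σ = 18.24922
T = 18.24922 / 8.74566 = 2.08666… → 2.09

2.09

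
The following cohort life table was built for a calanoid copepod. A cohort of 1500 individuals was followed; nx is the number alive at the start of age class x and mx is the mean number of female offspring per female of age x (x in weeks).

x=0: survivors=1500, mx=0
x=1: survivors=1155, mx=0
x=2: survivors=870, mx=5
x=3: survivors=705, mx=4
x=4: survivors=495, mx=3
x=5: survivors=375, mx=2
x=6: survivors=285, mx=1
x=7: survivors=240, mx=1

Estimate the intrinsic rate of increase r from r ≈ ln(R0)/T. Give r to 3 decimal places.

lx = nx/n0 = nx/1500: 1, 0.77, 0.58, 0.47, 0.33, 0.25, 0.19, 0.16
R0 = Σ lx·mx = 0 + 0 + 2.9 + 1.88 + 0.99 + 0.5 + 0.19 + 0.16 = 6.62
Σ x·lx·mx = 20.16; T = 20.16/6.62 = 3.04532…
r ≈ ln(R0)/T = ln(6.62)/3.04532… = 0.62066… → 0.621

0.621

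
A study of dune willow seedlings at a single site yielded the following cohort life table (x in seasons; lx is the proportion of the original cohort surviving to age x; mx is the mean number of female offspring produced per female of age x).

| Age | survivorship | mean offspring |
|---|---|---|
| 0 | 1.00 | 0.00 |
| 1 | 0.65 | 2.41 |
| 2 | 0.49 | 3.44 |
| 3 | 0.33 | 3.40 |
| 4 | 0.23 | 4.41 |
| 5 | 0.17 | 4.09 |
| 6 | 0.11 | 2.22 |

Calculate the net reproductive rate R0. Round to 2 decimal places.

lx·mx by age: 0, 1.5665, 1.6856, 1.122, 1.0143, 0.6953, 0.2442
R0 = Σ lx·mx = 6.3279 → 6.33

6.33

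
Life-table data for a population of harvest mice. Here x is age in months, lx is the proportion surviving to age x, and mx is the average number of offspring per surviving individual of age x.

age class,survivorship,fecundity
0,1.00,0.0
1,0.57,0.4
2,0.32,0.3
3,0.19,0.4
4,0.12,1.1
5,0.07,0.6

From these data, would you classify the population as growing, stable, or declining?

declining

R0 = Σ lx·mx = 0 + 0.228 + 0.096 + 0.076 + 0.132 + 0.042 = 0.574
R0 < 1, so the population is declining.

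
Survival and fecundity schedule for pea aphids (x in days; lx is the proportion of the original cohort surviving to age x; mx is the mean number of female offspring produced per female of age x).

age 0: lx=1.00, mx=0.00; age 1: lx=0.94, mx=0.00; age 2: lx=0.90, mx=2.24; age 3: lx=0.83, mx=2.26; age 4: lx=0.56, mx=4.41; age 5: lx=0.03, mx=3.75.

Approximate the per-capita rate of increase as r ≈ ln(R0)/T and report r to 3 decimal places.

0.602

R0 = Σ lx·mx = 0 + 0 + 2.016 + 1.8758 + 2.4696 + 0.1125 = 6.4739
Σ x·lx·mx = 20.1003; T = 20.1003/6.4739 = 3.10482…
r ≈ ln(R0)/T = ln(6.4739)/3.10482… = 0.60157… → 0.602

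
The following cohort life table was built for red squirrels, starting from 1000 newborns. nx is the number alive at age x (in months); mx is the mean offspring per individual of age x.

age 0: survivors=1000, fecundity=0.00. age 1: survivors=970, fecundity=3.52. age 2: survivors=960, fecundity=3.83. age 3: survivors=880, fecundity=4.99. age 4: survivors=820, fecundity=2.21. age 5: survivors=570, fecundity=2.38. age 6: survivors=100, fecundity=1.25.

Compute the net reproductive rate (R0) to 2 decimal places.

lx = nx/n0 = nx/1000: 1, 0.97, 0.96, 0.88, 0.82, 0.57, 0.1
lx·mx by age: 0, 3.4144, 3.6768, 4.3912, 1.8122, 1.3566, 0.125
R0 = Σ lx·mx = 14.7762 → 14.78

14.78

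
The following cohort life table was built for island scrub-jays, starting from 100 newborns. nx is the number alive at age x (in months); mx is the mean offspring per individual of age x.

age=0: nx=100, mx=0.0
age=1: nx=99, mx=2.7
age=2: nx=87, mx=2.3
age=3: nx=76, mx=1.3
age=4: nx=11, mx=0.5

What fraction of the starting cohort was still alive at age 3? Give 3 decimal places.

0.760

l_3 = n_3/n_0 = 76/100 = 0.76 → 0.760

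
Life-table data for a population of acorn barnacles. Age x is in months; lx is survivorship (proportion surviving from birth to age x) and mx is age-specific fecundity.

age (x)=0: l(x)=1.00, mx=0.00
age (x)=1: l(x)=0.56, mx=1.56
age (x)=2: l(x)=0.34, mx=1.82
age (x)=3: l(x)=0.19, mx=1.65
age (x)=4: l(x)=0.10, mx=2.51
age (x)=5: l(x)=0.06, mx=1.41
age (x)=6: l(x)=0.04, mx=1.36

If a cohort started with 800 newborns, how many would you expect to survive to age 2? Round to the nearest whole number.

272

Expected survivors = N0 · l_2 = 800 × 0.34 = 272 → 272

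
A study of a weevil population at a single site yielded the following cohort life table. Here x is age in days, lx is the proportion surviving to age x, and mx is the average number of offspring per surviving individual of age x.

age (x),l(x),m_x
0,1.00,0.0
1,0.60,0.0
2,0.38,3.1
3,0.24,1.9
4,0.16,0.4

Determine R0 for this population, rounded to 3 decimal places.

1.698

lx·mx by age: 0, 0, 1.178, 0.456, 0.064
R0 = Σ lx·mx = 1.698 → 1.698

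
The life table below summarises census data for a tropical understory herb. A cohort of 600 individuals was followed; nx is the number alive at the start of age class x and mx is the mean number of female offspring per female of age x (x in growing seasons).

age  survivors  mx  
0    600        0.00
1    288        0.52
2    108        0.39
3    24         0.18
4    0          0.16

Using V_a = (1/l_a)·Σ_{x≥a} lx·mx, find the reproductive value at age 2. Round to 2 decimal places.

lx = nx/n0 = nx/600: 1, 0.48, 0.18, 0.04, 0
lx·mx for x ≥ 2: 0.0702, 0.0072, 0 → sum = 0.0774
V_2 = 0.0774 / l_2 = 0.0774 / 0.18 = 0.43 → 0.43

0.43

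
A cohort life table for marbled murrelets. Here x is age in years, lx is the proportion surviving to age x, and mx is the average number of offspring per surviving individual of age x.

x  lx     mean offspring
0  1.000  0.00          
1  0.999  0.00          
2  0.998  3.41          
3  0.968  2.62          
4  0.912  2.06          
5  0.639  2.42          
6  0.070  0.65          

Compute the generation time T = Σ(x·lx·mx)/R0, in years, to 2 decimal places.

3.18

lx·mx: 0, 0, 3.40318, 2.53616, 1.87872, 1.54638, 0.0455 → R0 = 9.40994
x·lx·mx: 0, 0, 6.80636, 7.60848, 7.51488, 7.7319, 0.273 → Σ = 29.93462
T = 29.93462 / 9.40994 = 3.18117… → 3.18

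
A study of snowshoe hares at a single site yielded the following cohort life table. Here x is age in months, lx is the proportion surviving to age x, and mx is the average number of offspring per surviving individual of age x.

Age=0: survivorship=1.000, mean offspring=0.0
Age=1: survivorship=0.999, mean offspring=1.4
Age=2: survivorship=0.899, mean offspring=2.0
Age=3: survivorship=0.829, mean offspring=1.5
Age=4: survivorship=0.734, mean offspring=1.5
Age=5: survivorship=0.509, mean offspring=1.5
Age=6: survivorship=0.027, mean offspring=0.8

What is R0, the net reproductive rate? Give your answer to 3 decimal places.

6.326

lx·mx by age: 0, 1.3986, 1.798, 1.2435, 1.101, 0.7635, 0.0216
R0 = Σ lx·mx = 6.3262 → 6.326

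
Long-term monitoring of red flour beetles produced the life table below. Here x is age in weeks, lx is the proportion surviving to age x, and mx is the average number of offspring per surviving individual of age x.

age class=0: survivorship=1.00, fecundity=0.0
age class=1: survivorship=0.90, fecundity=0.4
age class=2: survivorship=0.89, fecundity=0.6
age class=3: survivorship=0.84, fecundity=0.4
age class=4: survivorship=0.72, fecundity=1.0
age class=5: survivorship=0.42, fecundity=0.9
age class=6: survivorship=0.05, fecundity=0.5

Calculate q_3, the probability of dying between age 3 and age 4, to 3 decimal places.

q_3 = (l_3 − l_4) / l_3 = (0.84 − 0.72) / 0.84
     = 0.12 / 0.84 = 0.142857… → 0.143

0.143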